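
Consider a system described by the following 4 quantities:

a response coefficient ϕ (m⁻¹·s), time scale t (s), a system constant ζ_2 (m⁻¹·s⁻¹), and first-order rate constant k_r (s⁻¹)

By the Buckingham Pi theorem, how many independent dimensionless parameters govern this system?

2

There are 4 variables and 2 base dimensions (L, T).
The dimension matrix has rank 2.
Independent dimensionless groups: 4 − 2 = 2.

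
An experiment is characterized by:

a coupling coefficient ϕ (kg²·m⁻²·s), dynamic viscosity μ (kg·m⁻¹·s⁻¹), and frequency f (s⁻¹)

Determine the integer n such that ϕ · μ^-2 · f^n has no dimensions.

Balance the T exponent: (-1)·n from f, plus (1) − 2·(-1) = 3 from the rest, must sum to zero.
−n + 3 = 0, so n = 3.

3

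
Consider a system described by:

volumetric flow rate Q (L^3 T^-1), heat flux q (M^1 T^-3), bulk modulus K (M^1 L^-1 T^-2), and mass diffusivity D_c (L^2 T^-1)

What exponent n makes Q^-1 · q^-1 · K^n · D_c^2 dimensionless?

Balance the M exponent: (1)·n from K, plus −(0) − (1) + 2·(0) = -1 from the rest, must sum to zero.
n − 1 = 0, so n = 1.

1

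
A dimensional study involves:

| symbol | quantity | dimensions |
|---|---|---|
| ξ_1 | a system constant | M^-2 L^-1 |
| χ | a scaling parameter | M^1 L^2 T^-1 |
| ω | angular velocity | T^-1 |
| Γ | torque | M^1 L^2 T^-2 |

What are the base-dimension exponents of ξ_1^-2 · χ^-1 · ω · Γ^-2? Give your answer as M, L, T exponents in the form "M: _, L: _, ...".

M: 1, L: -4, T: 4

Collect each base-dimension exponent across the product:
  M: −2·(-2) − (1) + (0) − 2·(1) = 1
  L: −2·(-1) − (2) + (0) − 2·(2) = -4
  T: −2·(0) − (-1) + (-1) − 2·(-2) = 4
So the dimensions are [M L⁻⁴ T⁴].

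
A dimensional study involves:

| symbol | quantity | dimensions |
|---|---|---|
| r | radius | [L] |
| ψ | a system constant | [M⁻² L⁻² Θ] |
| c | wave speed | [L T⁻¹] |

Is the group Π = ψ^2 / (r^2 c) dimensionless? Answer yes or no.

Sum the exponent of each base dimension across the product:
  M: −2·[r]_M + 2·[ψ]_M − [c]_M = −2·(0) + 2·(-2) − (0) = -4
  L: −2·[r]_L + 2·[ψ]_L − [c]_L = −2·(1) + 2·(-2) − (1) = -7
  T: −2·[r]_T + 2·[ψ]_T − [c]_T = −2·(0) + 2·(0) − (-1) = 1
  Θ: −2·[r]_Θ + 2·[ψ]_Θ − [c]_Θ = −2·(0) + 2·(1) − (0) = 2
Net dimensions [M⁻⁴ L⁻⁷ T Θ²] ≠ [1] — not dimensionless.

no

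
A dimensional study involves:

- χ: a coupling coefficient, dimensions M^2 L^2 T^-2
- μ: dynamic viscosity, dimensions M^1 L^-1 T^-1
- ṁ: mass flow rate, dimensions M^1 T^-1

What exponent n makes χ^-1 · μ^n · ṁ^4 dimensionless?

-2

Balance the M exponent: (1)·n from μ, plus −(2) + 4·(1) = 2 from the rest, must sum to zero.
n + 2 = 0, so n = -2.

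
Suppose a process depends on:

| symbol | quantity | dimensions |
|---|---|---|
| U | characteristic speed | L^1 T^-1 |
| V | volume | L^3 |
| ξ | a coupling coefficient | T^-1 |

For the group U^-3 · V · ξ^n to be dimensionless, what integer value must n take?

3

Balance the T exponent: (-1)·n from ξ, plus −3·(-1) + (0) = 3 from the rest, must sum to zero.
−n + 3 = 0, so n = 3.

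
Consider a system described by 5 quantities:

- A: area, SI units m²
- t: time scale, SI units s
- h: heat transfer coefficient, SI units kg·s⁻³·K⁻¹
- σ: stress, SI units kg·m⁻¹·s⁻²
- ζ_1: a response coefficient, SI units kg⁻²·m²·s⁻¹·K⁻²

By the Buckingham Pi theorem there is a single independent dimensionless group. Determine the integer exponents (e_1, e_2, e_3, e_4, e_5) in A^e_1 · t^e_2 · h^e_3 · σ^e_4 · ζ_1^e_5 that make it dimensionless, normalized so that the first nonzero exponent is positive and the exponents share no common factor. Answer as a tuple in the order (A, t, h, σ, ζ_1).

(1, 3, -2, 4, 1)

M: e_1·(0) + e_2·(0) + e_3·(1) + e_4·(1) + e_5·(-2) = 0
L: e_1·(2) + e_2·(0) + e_3·(0) + e_4·(-1) + e_5·(2) = 0
T: e_1·(0) + e_2·(1) + e_3·(-3) + e_4·(-2) + e_5·(-1) = 0
Θ: e_1·(0) + e_2·(0) + e_3·(-1) + e_4·(0) + e_5·(-2) = 0
Solving this homogeneous linear system for the smallest-integer solution (first nonzero entry positive) gives (1, 3, -2, 4, 1).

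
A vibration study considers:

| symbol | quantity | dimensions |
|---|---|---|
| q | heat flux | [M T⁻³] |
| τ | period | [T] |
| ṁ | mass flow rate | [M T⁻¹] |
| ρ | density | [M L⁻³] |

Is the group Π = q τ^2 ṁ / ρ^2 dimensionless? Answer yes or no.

no

Sum the exponent of each base dimension across the product:
  M: [q]_M + 2·[τ]_M + [ṁ]_M − 2·[ρ]_M = (1) + 2·(0) + (1) − 2·(1) = 0
  L: [q]_L + 2·[τ]_L + [ṁ]_L − 2·[ρ]_L = (0) + 2·(0) + (0) − 2·(-3) = 6
  T: [q]_T + 2·[τ]_T + [ṁ]_T − 2·[ρ]_T = (-3) + 2·(1) + (-1) − 2·(0) = -2
Net dimensions [L⁶ T⁻²] ≠ [1] — not dimensionless.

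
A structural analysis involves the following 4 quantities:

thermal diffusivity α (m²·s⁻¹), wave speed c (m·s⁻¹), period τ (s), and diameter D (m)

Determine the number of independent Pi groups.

There are 4 variables and 2 base dimensions (L, T).
The dimension matrix has rank 2.
Independent dimensionless groups: 4 − 2 = 2.

2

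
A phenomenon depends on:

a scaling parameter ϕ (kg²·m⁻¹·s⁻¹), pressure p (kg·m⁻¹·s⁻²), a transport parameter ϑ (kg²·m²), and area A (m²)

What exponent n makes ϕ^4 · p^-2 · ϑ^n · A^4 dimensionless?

Balance the M exponent: (2)·n from ϑ, plus 4·(2) − 2·(1) + 4·(0) = 6 from the rest, must sum to zero.
2n + 6 = 0, so n = -3.

-3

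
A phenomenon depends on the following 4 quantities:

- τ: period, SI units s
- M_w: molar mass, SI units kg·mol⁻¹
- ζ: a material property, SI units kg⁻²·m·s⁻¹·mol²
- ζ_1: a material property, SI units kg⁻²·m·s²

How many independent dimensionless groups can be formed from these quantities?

There are 4 variables and 4 base dimensions (M, L, T, N).
The dimension matrix has rank 4.
Independent dimensionless groups: 4 − 4 = 0.

0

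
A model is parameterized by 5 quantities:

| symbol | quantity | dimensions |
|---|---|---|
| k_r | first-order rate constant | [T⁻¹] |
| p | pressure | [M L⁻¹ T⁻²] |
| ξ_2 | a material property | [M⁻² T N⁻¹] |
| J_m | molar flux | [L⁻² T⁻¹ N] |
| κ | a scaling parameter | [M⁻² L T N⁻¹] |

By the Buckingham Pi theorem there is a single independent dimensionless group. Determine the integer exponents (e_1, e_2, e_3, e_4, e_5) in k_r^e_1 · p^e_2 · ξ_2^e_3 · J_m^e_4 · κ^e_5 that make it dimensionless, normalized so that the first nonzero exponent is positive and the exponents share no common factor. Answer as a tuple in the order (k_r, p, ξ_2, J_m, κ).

(4, -2, 3, -1, -4)

M: e_1·(0) + e_2·(1) + e_3·(-2) + e_4·(0) + e_5·(-2) = 0
L: e_1·(0) + e_2·(-1) + e_3·(0) + e_4·(-2) + e_5·(1) = 0
T: e_1·(-1) + e_2·(-2) + e_3·(1) + e_4·(-1) + e_5·(1) = 0
N: e_1·(0) + e_2·(0) + e_3·(-1) + e_4·(1) + e_5·(-1) = 0
Solving this homogeneous linear system for the smallest-integer solution (first nonzero entry positive) gives (4, -2, 3, -1, -4).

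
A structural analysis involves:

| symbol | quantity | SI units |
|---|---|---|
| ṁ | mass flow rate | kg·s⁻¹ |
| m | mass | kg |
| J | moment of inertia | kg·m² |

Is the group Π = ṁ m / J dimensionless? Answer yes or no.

no

Sum the exponent of each base dimension across the product:
  M: [ṁ]_M + [m]_M − [J]_M = (1) + (1) − (1) = 1
  L: [ṁ]_L + [m]_L − [J]_L = (0) + (0) − (2) = -2
  T: [ṁ]_T + [m]_T − [J]_T = (-1) + (0) − (0) = -1
Net dimensions [M L⁻² T⁻¹] ≠ [1] — not dimensionless.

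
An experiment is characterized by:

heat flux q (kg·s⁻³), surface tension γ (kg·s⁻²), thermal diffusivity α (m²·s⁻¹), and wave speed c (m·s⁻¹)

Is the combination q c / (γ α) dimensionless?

Sum the exponent of each base dimension across the product:
  M: [q]_M − [γ]_M − [α]_M + [c]_M = (1) − (1) − (0) + (0) = 0
  L: [q]_L − [γ]_L − [α]_L + [c]_L = (0) − (0) − (2) + (1) = -1
  T: [q]_T − [γ]_T − [α]_T + [c]_T = (-3) − (-2) − (-1) + (-1) = -1
Net dimensions [L⁻¹ T⁻¹] ≠ [1] — not dimensionless.

no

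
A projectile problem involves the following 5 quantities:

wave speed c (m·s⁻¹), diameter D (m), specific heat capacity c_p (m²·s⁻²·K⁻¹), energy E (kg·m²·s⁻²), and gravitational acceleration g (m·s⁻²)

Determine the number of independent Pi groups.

There are 5 variables and 4 base dimensions (M, L, T, Θ).
The dimension matrix has rank 4.
Independent dimensionless groups: 5 − 4 = 1.

1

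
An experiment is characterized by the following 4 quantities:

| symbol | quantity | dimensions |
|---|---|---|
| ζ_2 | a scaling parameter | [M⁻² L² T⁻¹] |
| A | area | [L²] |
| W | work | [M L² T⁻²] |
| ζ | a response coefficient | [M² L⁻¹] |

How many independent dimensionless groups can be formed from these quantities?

There are 4 variables and 3 base dimensions (M, L, T).
The dimension matrix has rank 3.
Independent dimensionless groups: 4 − 3 = 1.

1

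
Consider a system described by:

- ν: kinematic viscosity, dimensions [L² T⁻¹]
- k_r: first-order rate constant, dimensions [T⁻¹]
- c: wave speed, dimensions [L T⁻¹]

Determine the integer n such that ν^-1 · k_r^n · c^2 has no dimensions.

-1

Balance the T exponent: (-1)·n from k_r, plus −(-1) + 2·(-1) = -1 from the rest, must sum to zero.
−n − 1 = 0, so n = -1.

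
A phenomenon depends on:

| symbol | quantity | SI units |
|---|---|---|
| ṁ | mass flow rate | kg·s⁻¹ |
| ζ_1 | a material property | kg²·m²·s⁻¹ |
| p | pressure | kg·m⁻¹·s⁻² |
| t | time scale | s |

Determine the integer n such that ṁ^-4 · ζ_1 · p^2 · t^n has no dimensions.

Balance the T exponent: (1)·n from t, plus −4·(-1) + (-1) + 2·(-2) = -1 from the rest, must sum to zero.
n − 1 = 0, so n = 1.

1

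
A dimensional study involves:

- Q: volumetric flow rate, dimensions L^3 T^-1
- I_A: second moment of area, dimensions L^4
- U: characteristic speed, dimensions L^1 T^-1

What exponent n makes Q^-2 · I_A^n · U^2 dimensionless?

1

Balance the L exponent: (4)·n from I_A, plus −2·(3) + 2·(1) = -4 from the rest, must sum to zero.
4n − 4 = 0, so n = 1.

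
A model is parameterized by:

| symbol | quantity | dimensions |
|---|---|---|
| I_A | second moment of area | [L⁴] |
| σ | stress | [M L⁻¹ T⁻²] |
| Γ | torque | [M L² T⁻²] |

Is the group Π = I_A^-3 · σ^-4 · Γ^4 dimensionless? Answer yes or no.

Sum the exponent of each base dimension across the product:
  M: −3·[I_A]_M − 4·[σ]_M + 4·[Γ]_M = −3·(0) − 4·(1) + 4·(1) = 0
  L: −3·[I_A]_L − 4·[σ]_L + 4·[Γ]_L = −3·(4) − 4·(-1) + 4·(2) = 0
  T: −3·[I_A]_T − 4·[σ]_T + 4·[Γ]_T = −3·(0) − 4·(-2) + 4·(-2) = 0
  Θ: −3·[I_A]_Θ − 4·[σ]_Θ + 4·[Γ]_Θ = −3·(0) − 4·(0) + 4·(0) = 0
All base exponents vanish — dimensionless.

yes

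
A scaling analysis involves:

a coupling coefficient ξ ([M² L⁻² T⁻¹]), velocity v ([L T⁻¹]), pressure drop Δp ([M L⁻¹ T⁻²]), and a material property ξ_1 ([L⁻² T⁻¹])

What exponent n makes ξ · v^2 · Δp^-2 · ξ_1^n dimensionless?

1

Balance the L exponent: (-2)·n from ξ_1, plus (-2) + 2·(1) − 2·(-1) = 2 from the rest, must sum to zero.
-2n + 2 = 0, so n = 1.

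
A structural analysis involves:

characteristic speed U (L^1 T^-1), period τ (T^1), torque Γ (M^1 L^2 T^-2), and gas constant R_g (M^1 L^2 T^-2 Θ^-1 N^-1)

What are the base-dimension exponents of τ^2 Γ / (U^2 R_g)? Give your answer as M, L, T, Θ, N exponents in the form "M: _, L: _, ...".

Collect each base-dimension exponent across the product:
  M: −2·(0) + 2·(0) + (1) − (1) = 0
  L: −2·(1) + 2·(0) + (2) − (2) = -2
  T: −2·(-1) + 2·(1) + (-2) − (-2) = 4
  Θ: −2·(0) + 2·(0) + (0) − (-1) = 1
  N: −2·(0) + 2·(0) + (0) − (-1) = 1
So the dimensions are [L⁻² T⁴ Θ N].

M: 0, L: -2, T: 4, Θ: 1, N: 1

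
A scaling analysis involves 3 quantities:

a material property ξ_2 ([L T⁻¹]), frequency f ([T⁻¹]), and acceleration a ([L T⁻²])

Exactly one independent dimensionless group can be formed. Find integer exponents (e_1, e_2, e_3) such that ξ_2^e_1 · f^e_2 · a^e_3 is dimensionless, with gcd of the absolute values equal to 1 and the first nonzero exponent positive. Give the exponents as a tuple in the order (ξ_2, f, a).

L: e_1·(1) + e_2·(0) + e_3·(1) = 0
T: e_1·(-1) + e_2·(-1) + e_3·(-2) = 0
Solving this homogeneous linear system for the smallest-integer solution (first nonzero entry positive) gives (1, 1, -1).

(1, 1, -1)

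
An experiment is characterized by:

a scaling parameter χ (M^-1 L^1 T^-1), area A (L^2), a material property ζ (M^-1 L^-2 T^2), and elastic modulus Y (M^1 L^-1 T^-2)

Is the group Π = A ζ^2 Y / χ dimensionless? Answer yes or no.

no

Sum the exponent of each base dimension across the product:
  M: −[χ]_M + [A]_M + 2·[ζ]_M + [Y]_M = −(-1) + (0) + 2·(-1) + (1) = 0
  L: −[χ]_L + [A]_L + 2·[ζ]_L + [Y]_L = −(1) + (2) + 2·(-2) + (-1) = -4
  T: −[χ]_T + [A]_T + 2·[ζ]_T + [Y]_T = −(-1) + (0) + 2·(2) + (-2) = 3
Net dimensions [L⁻⁴ T³] ≠ [1] — not dimensionless.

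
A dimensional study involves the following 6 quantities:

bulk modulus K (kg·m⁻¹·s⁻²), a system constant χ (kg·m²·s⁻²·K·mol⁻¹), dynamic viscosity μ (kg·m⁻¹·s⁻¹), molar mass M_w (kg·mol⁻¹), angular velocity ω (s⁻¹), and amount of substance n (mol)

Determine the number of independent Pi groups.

1

There are 6 variables and 5 base dimensions (M, L, T, Θ, N).
The dimension matrix has rank 5.
Independent dimensionless groups: 6 − 5 = 1.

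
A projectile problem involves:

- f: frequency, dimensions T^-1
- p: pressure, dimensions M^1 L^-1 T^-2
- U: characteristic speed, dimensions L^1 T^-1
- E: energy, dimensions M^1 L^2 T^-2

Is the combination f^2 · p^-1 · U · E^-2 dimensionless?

Sum the exponent of each base dimension across the product:
  M: 2·[f]_M − [p]_M + [U]_M − 2·[E]_M = 2·(0) − (1) + (0) − 2·(1) = -3
  L: 2·[f]_L − [p]_L + [U]_L − 2·[E]_L = 2·(0) − (-1) + (1) − 2·(2) = -2
  T: 2·[f]_T − [p]_T + [U]_T − 2·[E]_T = 2·(-1) − (-2) + (-1) − 2·(-2) = 3
Net dimensions [M⁻³ L⁻² T³] ≠ [1] — not dimensionless.

no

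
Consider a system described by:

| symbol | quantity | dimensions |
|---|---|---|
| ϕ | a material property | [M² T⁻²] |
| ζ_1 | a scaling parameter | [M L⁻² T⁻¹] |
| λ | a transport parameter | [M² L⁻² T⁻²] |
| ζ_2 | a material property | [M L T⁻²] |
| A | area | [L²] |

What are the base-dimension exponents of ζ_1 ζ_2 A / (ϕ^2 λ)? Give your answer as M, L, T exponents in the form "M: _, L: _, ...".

M: -4, L: 3, T: 3

Collect each base-dimension exponent across the product:
  M: −2·(2) + (1) − (2) + (1) + (0) = -4
  L: −2·(0) + (-2) − (-2) + (1) + (2) = 3
  T: −2·(-2) + (-1) − (-2) + (-2) + (0) = 3
So the dimensions are [M⁻⁴ L³ T³].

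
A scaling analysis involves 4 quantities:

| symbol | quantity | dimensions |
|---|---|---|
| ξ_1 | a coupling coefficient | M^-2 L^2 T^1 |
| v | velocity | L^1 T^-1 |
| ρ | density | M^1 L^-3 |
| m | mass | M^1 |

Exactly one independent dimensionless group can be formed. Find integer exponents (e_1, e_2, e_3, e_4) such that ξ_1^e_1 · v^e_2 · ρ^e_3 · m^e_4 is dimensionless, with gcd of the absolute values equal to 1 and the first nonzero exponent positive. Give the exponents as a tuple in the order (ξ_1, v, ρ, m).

M: e_1·(-2) + e_2·(0) + e_3·(1) + e_4·(1) = 0
L: e_1·(2) + e_2·(1) + e_3·(-3) + e_4·(0) = 0
T: e_1·(1) + e_2·(-1) + e_3·(0) + e_4·(0) = 0
Solving this homogeneous linear system for the smallest-integer solution (first nonzero entry positive) gives (1, 1, 1, 1).

(1, 1, 1, 1)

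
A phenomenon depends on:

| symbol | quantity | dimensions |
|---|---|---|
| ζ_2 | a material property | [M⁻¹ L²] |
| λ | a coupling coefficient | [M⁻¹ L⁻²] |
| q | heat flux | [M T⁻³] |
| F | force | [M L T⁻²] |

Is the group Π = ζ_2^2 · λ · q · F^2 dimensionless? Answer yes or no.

no

Sum the exponent of each base dimension across the product:
  M: 2·[ζ_2]_M + [λ]_M + [q]_M + 2·[F]_M = 2·(-1) + (-1) + (1) + 2·(1) = 0
  L: 2·[ζ_2]_L + [λ]_L + [q]_L + 2·[F]_L = 2·(2) + (-2) + (0) + 2·(1) = 4
  T: 2·[ζ_2]_T + [λ]_T + [q]_T + 2·[F]_T = 2·(0) + (0) + (-3) + 2·(-2) = -7
Net dimensions [L⁴ T⁻⁷] ≠ [1] — not dimensionless.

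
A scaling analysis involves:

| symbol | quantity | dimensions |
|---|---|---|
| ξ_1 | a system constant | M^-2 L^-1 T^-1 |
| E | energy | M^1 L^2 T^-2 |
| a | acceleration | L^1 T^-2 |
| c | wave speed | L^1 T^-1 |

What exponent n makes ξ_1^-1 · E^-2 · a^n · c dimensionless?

2

Balance the L exponent: (1)·n from a, plus −(-1) − 2·(2) + (1) = -2 from the rest, must sum to zero.
n − 2 = 0, so n = 2.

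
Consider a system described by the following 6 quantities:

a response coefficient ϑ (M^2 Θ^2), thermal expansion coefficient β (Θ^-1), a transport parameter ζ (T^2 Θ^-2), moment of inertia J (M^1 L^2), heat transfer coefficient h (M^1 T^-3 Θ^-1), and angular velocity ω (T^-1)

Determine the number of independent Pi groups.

There are 6 variables and 4 base dimensions (M, L, T, Θ).
The dimension matrix has rank 4.
Independent dimensionless groups: 6 − 4 = 2.

2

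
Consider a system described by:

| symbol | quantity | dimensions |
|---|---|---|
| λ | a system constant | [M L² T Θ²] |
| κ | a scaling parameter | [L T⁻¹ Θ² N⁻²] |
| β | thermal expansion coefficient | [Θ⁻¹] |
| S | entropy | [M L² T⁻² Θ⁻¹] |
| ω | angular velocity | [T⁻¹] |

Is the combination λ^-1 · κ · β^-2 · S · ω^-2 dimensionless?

Sum the exponent of each base dimension across the product:
  M: −[λ]_M + [κ]_M − 2·[β]_M + [S]_M − 2·[ω]_M = −(1) + (0) − 2·(0) + (1) − 2·(0) = 0
  L: −[λ]_L + [κ]_L − 2·[β]_L + [S]_L − 2·[ω]_L = −(2) + (1) − 2·(0) + (2) − 2·(0) = 1
  T: −[λ]_T + [κ]_T − 2·[β]_T + [S]_T − 2·[ω]_T = −(1) + (-1) − 2·(0) + (-2) − 2·(-1) = -2
  Θ: −[λ]_Θ + [κ]_Θ − 2·[β]_Θ + [S]_Θ − 2·[ω]_Θ = −(2) + (2) − 2·(-1) + (-1) − 2·(0) = 1
  N: −[λ]_N + [κ]_N − 2·[β]_N + [S]_N − 2·[ω]_N = −(0) + (-2) − 2·(0) + (0) − 2·(0) = -2
Net dimensions [L T⁻² Θ N⁻²] ≠ [1] — not dimensionless.

no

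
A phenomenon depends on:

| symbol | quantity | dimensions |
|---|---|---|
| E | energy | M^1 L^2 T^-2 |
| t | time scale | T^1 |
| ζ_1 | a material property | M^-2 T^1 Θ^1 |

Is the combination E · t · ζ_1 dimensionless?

no

Sum the exponent of each base dimension across the product:
  M: [E]_M + [t]_M + [ζ_1]_M = (1) + (0) + (-2) = -1
  L: [E]_L + [t]_L + [ζ_1]_L = (2) + (0) + (0) = 2
  T: [E]_T + [t]_T + [ζ_1]_T = (-2) + (1) + (1) = 0
  Θ: [E]_Θ + [t]_Θ + [ζ_1]_Θ = (0) + (0) + (1) = 1
Net dimensions [M⁻¹ L² Θ] ≠ [1] — not dimensionless.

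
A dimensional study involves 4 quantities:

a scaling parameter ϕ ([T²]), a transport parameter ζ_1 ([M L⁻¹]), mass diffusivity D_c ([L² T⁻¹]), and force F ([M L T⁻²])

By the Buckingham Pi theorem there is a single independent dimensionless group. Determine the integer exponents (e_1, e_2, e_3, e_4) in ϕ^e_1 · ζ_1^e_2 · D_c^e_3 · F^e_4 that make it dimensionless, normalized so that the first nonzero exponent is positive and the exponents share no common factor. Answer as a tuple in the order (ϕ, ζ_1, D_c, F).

M: e_1·(0) + e_2·(1) + e_3·(0) + e_4·(1) = 0
L: e_1·(0) + e_2·(-1) + e_3·(2) + e_4·(1) = 0
T: e_1·(2) + e_2·(0) + e_3·(-1) + e_4·(-2) = 0
Solving this homogeneous linear system for the smallest-integer solution (first nonzero entry positive) gives (1, -2, -2, 2).

(1, -2, -2, 2)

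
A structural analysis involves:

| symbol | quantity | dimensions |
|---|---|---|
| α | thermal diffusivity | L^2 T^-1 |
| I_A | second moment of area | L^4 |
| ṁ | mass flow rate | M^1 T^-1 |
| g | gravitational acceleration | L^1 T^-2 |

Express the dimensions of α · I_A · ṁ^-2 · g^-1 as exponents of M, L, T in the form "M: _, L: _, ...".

M: -2, L: 5, T: 3

Collect each base-dimension exponent across the product:
  M: (0) + (0) − 2·(1) − (0) = -2
  L: (2) + (4) − 2·(0) − (1) = 5
  T: (-1) + (0) − 2·(-1) − (-2) = 3
So the dimensions are [M⁻² L⁵ T³].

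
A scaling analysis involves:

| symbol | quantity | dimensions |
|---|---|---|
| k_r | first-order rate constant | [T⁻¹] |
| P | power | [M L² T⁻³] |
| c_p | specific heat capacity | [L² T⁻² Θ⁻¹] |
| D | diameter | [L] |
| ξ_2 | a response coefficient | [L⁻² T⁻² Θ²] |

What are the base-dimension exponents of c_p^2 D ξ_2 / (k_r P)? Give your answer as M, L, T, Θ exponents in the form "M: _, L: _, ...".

Collect each base-dimension exponent across the product:
  M: −(0) − (1) + 2·(0) + (0) + (0) = -1
  L: −(0) − (2) + 2·(2) + (1) + (-2) = 1
  T: −(-1) − (-3) + 2·(-2) + (0) + (-2) = -2
  Θ: −(0) − (0) + 2·(-1) + (0) + (2) = 0
So the dimensions are [M⁻¹ L T⁻²].

M: -1, L: 1, T: -2, Θ: 0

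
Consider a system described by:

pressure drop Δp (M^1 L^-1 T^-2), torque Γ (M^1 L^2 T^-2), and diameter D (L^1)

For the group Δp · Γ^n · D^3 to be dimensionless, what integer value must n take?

-1

Balance the M exponent: (1)·n from Γ, plus (1) + 3·(0) = 1 from the rest, must sum to zero.
n + 1 = 0, so n = -1.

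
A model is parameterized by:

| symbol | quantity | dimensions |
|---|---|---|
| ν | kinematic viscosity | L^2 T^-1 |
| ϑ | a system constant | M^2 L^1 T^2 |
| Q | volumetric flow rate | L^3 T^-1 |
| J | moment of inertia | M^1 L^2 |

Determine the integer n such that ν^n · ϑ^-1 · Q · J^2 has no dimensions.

-3

Balance the L exponent: (2)·n from ν, plus −(1) + (3) + 2·(2) = 6 from the rest, must sum to zero.
2n + 6 = 0, so n = -3.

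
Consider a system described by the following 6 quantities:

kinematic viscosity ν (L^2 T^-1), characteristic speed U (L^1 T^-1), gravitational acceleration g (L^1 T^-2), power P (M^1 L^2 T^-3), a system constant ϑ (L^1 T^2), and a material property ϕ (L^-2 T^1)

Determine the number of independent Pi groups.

There are 6 variables and 3 base dimensions (M, L, T).
The dimension matrix has rank 3.
Independent dimensionless groups: 6 − 3 = 3.

3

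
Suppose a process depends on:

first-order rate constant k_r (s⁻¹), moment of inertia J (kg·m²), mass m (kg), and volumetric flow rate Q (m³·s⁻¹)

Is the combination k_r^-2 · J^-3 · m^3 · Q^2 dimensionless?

yes

Sum the exponent of each base dimension across the product:
  M: −2·[k_r]_M − 3·[J]_M + 3·[m]_M + 2·[Q]_M = −2·(0) − 3·(1) + 3·(1) + 2·(0) = 0
  L: −2·[k_r]_L − 3·[J]_L + 3·[m]_L + 2·[Q]_L = −2·(0) − 3·(2) + 3·(0) + 2·(3) = 0
  T: −2·[k_r]_T − 3·[J]_T + 3·[m]_T + 2·[Q]_T = −2·(-1) − 3·(0) + 3·(0) + 2·(-1) = 0
  Θ: −2·[k_r]_Θ − 3·[J]_Θ + 3·[m]_Θ + 2·[Q]_Θ = −2·(0) − 3·(0) + 3·(0) + 2·(0) = 0
All base exponents vanish — dimensionless.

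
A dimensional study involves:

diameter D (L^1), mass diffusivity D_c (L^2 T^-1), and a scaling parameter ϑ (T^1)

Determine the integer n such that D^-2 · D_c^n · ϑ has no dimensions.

Balance the L exponent: (2)·n from D_c, plus −2·(1) + (0) = -2 from the rest, must sum to zero.
2n − 2 = 0, so n = 1.

1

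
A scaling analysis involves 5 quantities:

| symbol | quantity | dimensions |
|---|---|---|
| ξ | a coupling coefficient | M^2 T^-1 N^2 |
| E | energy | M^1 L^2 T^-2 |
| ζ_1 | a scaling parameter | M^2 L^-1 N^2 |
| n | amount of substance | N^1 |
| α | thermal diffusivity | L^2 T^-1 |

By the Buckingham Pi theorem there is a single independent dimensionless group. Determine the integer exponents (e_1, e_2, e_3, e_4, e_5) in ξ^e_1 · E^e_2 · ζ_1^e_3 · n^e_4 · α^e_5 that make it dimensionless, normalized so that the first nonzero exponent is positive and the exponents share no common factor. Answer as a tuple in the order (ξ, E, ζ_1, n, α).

M: e_1·(2) + e_2·(1) + e_3·(2) + e_4·(0) + e_5·(0) = 0
L: e_1·(0) + e_2·(2) + e_3·(-1) + e_4·(0) + e_5·(2) = 0
T: e_1·(-1) + e_2·(-2) + e_3·(0) + e_4·(0) + e_5·(-1) = 0
N: e_1·(2) + e_2·(0) + e_3·(2) + e_4·(1) + e_5·(0) = 0
Solving this homogeneous linear system for the smallest-integer solution (first nonzero entry positive) gives (3, -2, -2, -2, 1).

(3, -2, -2, -2, 1)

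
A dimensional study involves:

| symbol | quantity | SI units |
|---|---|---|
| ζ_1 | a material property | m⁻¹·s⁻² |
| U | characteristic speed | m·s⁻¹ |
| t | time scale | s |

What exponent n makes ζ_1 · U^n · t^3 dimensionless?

Balance the L exponent: (1)·n from U, plus (-1) + 3·(0) = -1 from the rest, must sum to zero.
n − 1 = 0, so n = 1.

1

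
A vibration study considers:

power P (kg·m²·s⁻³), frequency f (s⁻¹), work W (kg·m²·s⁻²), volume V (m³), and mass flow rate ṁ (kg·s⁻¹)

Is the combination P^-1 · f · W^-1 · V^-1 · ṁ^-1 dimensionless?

Sum the exponent of each base dimension across the product:
  M: −[P]_M + [f]_M − [W]_M − [V]_M − [ṁ]_M = −(1) + (0) − (1) − (0) − (1) = -3
  L: −[P]_L + [f]_L − [W]_L − [V]_L − [ṁ]_L = −(2) + (0) − (2) − (3) − (0) = -7
  T: −[P]_T + [f]_T − [W]_T − [V]_T − [ṁ]_T = −(-3) + (-1) − (-2) − (0) − (-1) = 5
Net dimensions [M⁻³ L⁻⁷ T⁵] ≠ [1] — not dimensionless.

no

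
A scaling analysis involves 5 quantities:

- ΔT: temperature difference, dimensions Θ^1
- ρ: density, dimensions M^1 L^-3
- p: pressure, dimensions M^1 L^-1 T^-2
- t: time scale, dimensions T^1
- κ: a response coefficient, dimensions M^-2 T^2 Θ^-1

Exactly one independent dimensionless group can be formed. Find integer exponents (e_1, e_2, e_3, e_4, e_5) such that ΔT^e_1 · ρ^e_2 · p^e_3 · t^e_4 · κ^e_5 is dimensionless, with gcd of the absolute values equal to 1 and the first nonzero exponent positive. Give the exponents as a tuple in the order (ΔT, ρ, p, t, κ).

(1, -1, 3, 4, 1)

M: e_1·(0) + e_2·(1) + e_3·(1) + e_4·(0) + e_5·(-2) = 0
L: e_1·(0) + e_2·(-3) + e_3·(-1) + e_4·(0) + e_5·(0) = 0
T: e_1·(0) + e_2·(0) + e_3·(-2) + e_4·(1) + e_5·(2) = 0
Θ: e_1·(1) + e_2·(0) + e_3·(0) + e_4·(0) + e_5·(-1) = 0
Solving this homogeneous linear system for the smallest-integer solution (first nonzero entry positive) gives (1, -1, 3, 4, 1).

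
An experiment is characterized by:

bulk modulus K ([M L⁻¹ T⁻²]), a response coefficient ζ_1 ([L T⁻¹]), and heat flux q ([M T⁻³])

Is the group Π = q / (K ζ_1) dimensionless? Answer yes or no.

Sum the exponent of each base dimension across the product:
  M: −[K]_M − [ζ_1]_M + [q]_M = −(1) − (0) + (1) = 0
  L: −[K]_L − [ζ_1]_L + [q]_L = −(-1) − (1) + (0) = 0
  T: −[K]_T − [ζ_1]_T + [q]_T = −(-2) − (-1) + (-3) = 0
All base exponents vanish — dimensionless.

yes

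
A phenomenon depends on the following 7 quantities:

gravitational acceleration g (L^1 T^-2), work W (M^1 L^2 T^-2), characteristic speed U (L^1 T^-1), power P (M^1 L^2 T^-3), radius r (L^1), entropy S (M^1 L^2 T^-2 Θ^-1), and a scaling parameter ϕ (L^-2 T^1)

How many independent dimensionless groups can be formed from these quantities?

3

There are 7 variables and 4 base dimensions (M, L, T, Θ).
The dimension matrix has rank 4.
Independent dimensionless groups: 7 − 4 = 3.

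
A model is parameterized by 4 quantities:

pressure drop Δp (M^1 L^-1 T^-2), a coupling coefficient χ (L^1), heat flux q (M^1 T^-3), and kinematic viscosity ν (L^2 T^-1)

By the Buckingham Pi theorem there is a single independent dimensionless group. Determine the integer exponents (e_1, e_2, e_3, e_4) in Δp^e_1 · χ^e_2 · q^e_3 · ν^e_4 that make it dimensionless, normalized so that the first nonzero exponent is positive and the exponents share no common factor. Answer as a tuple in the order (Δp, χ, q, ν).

M: e_1·(1) + e_2·(0) + e_3·(1) + e_4·(0) = 0
L: e_1·(-1) + e_2·(1) + e_3·(0) + e_4·(2) = 0
T: e_1·(-2) + e_2·(0) + e_3·(-3) + e_4·(-1) = 0
Solving this homogeneous linear system for the smallest-integer solution (first nonzero entry positive) gives (1, -1, -1, 1).

(1, -1, -1, 1)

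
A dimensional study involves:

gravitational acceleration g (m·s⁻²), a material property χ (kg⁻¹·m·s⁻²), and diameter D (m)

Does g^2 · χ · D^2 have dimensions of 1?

Sum the exponent of each base dimension across the product:
  M: 2·[g]_M + [χ]_M + 2·[D]_M = 2·(0) + (-1) + 2·(0) = -1
  L: 2·[g]_L + [χ]_L + 2·[D]_L = 2·(1) + (1) + 2·(1) = 5
  T: 2·[g]_T + [χ]_T + 2·[D]_T = 2·(-2) + (-2) + 2·(0) = -6
Net dimensions [M⁻¹ L⁵ T⁻⁶] ≠ [1] — not dimensionless.

no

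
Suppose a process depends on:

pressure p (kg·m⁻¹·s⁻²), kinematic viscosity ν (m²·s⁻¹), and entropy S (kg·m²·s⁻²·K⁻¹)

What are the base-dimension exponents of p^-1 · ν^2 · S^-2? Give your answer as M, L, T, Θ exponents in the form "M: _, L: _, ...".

Collect each base-dimension exponent across the product:
  M: −(1) + 2·(0) − 2·(1) = -3
  L: −(-1) + 2·(2) − 2·(2) = 1
  T: −(-2) + 2·(-1) − 2·(-2) = 4
  Θ: −(0) + 2·(0) − 2·(-1) = 2
So the dimensions are [M⁻³ L T⁴ Θ²].

M: -3, L: 1, T: 4, Θ: 2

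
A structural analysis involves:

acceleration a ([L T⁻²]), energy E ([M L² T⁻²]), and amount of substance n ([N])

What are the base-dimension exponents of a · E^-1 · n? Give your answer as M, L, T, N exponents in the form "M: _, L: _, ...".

Collect each base-dimension exponent across the product:
  M: (0) − (1) + (0) = -1
  L: (1) − (2) + (0) = -1
  T: (-2) − (-2) + (0) = 0
  N: (0) − (0) + (1) = 1
So the dimensions are [M⁻¹ L⁻¹ N].

M: -1, L: -1, T: 0, N: 1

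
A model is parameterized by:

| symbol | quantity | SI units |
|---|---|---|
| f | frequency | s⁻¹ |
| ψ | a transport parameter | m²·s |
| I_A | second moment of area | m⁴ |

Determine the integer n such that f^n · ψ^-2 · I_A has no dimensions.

Balance the T exponent: (-1)·n from f, plus −2·(1) + (0) = -2 from the rest, must sum to zero.
−n − 2 = 0, so n = -2.

-2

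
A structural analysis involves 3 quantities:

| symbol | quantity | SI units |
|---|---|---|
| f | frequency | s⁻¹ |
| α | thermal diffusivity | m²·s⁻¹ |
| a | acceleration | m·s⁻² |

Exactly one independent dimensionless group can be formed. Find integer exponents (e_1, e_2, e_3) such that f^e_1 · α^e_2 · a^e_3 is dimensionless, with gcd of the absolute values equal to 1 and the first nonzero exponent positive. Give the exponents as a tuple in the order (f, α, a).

L: e_1·(0) + e_2·(2) + e_3·(1) = 0
T: e_1·(-1) + e_2·(-1) + e_3·(-2) = 0
Solving this homogeneous linear system for the smallest-integer solution (first nonzero entry positive) gives (3, 1, -2).

(3, 1, -2)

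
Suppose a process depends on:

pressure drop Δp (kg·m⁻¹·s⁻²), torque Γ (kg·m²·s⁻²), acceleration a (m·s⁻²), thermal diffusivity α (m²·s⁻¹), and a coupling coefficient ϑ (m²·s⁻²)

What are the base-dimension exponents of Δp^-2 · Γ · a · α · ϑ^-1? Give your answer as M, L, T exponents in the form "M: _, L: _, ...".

Collect each base-dimension exponent across the product:
  M: −2·(1) + (1) + (0) + (0) − (0) = -1
  L: −2·(-1) + (2) + (1) + (2) − (2) = 5
  T: −2·(-2) + (-2) + (-2) + (-1) − (-2) = 1
So the dimensions are [M⁻¹ L⁵ T].

M: -1, L: 5, T: 1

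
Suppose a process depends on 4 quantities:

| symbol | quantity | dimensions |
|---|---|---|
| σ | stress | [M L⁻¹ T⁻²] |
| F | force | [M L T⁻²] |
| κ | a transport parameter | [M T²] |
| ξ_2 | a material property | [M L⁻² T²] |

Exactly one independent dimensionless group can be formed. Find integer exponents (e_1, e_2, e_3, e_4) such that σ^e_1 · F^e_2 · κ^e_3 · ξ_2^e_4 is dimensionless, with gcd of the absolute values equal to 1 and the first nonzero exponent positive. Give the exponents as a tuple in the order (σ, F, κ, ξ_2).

(1, -1, 1, -1)

M: e_1·(1) + e_2·(1) + e_3·(1) + e_4·(1) = 0
L: e_1·(-1) + e_2·(1) + e_3·(0) + e_4·(-2) = 0
T: e_1·(-2) + e_2·(-2) + e_3·(2) + e_4·(2) = 0
Solving this homogeneous linear system for the smallest-integer solution (first nonzero entry positive) gives (1, -1, 1, -1).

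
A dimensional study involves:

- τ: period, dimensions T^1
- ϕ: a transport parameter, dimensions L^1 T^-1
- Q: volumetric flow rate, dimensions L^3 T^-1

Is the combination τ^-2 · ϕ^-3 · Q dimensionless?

yes

Sum the exponent of each base dimension across the product:
  L: −2·[τ]_L − 3·[ϕ]_L + [Q]_L = −2·(0) − 3·(1) + (3) = 0
  T: −2·[τ]_T − 3·[ϕ]_T + [Q]_T = −2·(1) − 3·(-1) + (-1) = 0
All base exponents vanish — dimensionless.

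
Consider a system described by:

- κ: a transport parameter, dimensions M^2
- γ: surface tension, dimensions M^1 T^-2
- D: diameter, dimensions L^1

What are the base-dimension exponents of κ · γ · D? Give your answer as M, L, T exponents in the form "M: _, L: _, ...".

M: 3, L: 1, T: -2

Collect each base-dimension exponent across the product:
  M: (2) + (1) + (0) = 3
  L: (0) + (0) + (1) = 1
  T: (0) + (-2) + (0) = -2
So the dimensions are [M³ L T⁻²].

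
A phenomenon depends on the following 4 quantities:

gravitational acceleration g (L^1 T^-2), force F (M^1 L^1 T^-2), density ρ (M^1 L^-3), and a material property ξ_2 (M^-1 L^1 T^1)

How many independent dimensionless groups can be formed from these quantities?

1

There are 4 variables and 3 base dimensions (M, L, T).
The dimension matrix has rank 3.
Independent dimensionless groups: 4 − 3 = 1.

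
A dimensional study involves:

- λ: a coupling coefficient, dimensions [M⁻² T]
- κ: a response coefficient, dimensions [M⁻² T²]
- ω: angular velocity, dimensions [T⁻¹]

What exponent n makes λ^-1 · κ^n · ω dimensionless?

Balance the M exponent: (-2)·n from κ, plus −(-2) + (0) = 2 from the rest, must sum to zero.
-2n + 2 = 0, so n = 1.

1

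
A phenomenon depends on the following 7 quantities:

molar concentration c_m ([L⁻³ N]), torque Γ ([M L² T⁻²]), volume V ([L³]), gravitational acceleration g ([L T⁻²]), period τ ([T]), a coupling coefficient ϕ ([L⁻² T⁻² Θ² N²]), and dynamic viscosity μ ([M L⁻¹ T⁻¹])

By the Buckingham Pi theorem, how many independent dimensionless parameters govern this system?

There are 7 variables and 5 base dimensions (M, L, T, Θ, N).
The dimension matrix has rank 5.
Independent dimensionless groups: 7 − 5 = 2.

2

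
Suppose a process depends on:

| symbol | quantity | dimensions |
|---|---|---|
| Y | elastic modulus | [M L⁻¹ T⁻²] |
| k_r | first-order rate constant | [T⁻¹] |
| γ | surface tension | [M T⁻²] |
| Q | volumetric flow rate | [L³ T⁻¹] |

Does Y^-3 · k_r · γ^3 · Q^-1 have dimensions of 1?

Sum the exponent of each base dimension across the product:
  M: −3·[Y]_M + [k_r]_M + 3·[γ]_M − [Q]_M = −3·(1) + (0) + 3·(1) − (0) = 0
  L: −3·[Y]_L + [k_r]_L + 3·[γ]_L − [Q]_L = −3·(-1) + (0) + 3·(0) − (3) = 0
  T: −3·[Y]_T + [k_r]_T + 3·[γ]_T − [Q]_T = −3·(-2) + (-1) + 3·(-2) − (-1) = 0
All base exponents vanish — dimensionless.

yes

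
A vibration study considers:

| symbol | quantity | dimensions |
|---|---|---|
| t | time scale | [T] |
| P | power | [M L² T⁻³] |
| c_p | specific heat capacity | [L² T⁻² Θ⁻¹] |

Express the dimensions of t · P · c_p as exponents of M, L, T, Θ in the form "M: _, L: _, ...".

M: 1, L: 4, T: -4, Θ: -1

Collect each base-dimension exponent across the product:
  M: (0) + (1) + (0) = 1
  L: (0) + (2) + (2) = 4
  T: (1) + (-3) + (-2) = -4
  Θ: (0) + (0) + (-1) = -1
So the dimensions are [M L⁴ T⁻⁴ Θ⁻¹].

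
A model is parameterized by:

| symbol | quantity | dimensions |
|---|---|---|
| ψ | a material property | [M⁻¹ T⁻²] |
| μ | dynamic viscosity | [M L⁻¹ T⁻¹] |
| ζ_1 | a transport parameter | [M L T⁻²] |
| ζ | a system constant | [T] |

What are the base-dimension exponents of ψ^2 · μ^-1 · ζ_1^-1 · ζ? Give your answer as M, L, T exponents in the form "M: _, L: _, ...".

Collect each base-dimension exponent across the product:
  M: 2·(-1) − (1) − (1) + (0) = -4
  L: 2·(0) − (-1) − (1) + (0) = 0
  T: 2·(-2) − (-1) − (-2) + (1) = 0
So the dimensions are [M⁻⁴].

M: -4, L: 0, T: 0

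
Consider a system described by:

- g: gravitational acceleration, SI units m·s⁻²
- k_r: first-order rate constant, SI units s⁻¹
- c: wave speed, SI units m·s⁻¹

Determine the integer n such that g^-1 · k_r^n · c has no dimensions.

1

Balance the T exponent: (-1)·n from k_r, plus −(-2) + (-1) = 1 from the rest, must sum to zero.
−n + 1 = 0, so n = 1.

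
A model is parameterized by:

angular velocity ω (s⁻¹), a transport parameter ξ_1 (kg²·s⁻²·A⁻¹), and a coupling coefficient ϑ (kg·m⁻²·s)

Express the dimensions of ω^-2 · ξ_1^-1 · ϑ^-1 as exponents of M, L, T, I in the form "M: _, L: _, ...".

M: -3, L: 2, T: 3, I: 1

Collect each base-dimension exponent across the product:
  M: −2·(0) − (2) − (1) = -3
  L: −2·(0) − (0) − (-2) = 2
  T: −2·(-1) − (-2) − (1) = 3
  I: −2·(0) − (-1) − (0) = 1
So the dimensions are [M⁻³ L² T³ I].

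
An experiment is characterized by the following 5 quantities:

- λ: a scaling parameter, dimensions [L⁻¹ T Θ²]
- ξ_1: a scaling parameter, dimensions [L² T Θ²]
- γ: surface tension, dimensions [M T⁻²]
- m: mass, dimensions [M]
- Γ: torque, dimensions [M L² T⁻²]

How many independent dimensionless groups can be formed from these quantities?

There are 5 variables and 4 base dimensions (M, L, T, Θ).
The dimension matrix has rank 4.
Independent dimensionless groups: 5 − 4 = 1.

1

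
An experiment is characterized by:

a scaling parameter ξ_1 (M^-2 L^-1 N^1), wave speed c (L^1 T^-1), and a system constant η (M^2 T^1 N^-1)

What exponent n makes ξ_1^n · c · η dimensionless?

Balance the M exponent: (-2)·n from ξ_1, plus (0) + (2) = 2 from the rest, must sum to zero.
-2n + 2 = 0, so n = 1.

1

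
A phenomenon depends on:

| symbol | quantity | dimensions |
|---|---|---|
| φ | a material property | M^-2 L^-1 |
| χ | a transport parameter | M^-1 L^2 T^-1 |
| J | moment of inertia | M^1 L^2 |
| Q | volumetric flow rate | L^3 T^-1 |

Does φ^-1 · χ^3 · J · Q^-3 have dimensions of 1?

yes

Sum the exponent of each base dimension across the product:
  M: −[φ]_M + 3·[χ]_M + [J]_M − 3·[Q]_M = −(-2) + 3·(-1) + (1) − 3·(0) = 0
  L: −[φ]_L + 3·[χ]_L + [J]_L − 3·[Q]_L = −(-1) + 3·(2) + (2) − 3·(3) = 0
  T: −[φ]_T + 3·[χ]_T + [J]_T − 3·[Q]_T = −(0) + 3·(-1) + (0) − 3·(-1) = 0
All base exponents vanish — dimensionless.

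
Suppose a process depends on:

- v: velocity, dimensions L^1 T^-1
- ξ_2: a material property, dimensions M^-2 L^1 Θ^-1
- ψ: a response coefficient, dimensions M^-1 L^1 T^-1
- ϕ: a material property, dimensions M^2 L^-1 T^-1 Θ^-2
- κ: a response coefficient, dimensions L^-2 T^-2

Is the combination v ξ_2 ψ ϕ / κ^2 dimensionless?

Sum the exponent of each base dimension across the product:
  M: [v]_M + [ξ_2]_M + [ψ]_M + [ϕ]_M − 2·[κ]_M = (0) + (-2) + (-1) + (2) − 2·(0) = -1
  L: [v]_L + [ξ_2]_L + [ψ]_L + [ϕ]_L − 2·[κ]_L = (1) + (1) + (1) + (-1) − 2·(-2) = 6
  T: [v]_T + [ξ_2]_T + [ψ]_T + [ϕ]_T − 2·[κ]_T = (-1) + (0) + (-1) + (-1) − 2·(-2) = 1
  Θ: [v]_Θ + [ξ_2]_Θ + [ψ]_Θ + [ϕ]_Θ − 2·[κ]_Θ = (0) + (-1) + (0) + (-2) − 2·(0) = -3
Net dimensions [M⁻¹ L⁶ T Θ⁻³] ≠ [1] — not dimensionless.

no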